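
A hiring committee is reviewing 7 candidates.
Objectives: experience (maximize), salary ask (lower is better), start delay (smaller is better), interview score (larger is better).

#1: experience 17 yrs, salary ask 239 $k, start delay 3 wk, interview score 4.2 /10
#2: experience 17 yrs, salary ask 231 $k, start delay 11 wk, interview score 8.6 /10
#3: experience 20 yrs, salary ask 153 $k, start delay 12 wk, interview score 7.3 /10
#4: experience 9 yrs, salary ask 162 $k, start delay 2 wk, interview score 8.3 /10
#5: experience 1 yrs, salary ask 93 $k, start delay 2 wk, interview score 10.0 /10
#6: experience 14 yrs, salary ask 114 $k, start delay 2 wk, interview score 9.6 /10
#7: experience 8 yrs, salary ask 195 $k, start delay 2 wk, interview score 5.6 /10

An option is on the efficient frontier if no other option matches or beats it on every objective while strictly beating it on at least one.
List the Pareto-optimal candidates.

#1, #2, #3, #5, #6

#1: not dominated.
#2: not dominated.
#3: not dominated (best experience).
#4: dominated by #6 (experience 14≥9, salary ask 114≤162, start delay 2≤2, interview score 9.6≥8.3).
#5: not dominated (best salary ask).
#6: not dominated.
#7: dominated by #4 (experience 9≥8, salary ask 162≤195, start delay 2≤2, interview score 8.3≥5.6).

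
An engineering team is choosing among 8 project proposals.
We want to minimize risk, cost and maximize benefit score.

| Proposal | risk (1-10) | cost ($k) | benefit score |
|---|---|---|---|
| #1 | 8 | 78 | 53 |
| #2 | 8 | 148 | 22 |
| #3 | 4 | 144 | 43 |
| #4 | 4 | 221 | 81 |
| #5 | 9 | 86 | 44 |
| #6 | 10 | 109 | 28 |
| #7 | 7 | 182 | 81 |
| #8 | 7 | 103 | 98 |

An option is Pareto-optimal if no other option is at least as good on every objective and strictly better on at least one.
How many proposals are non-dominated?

4

#1: not dominated (best cost).
#2: dominated by #1 (risk 8≤8, cost 78≤148, benefit score 53≥22).
#3: not dominated.
#4: not dominated.
#5: dominated by #1 (risk 8≤9, cost 78≤86, benefit score 53≥44).
#6: dominated by #1 (risk 8≤10, cost 78≤109, benefit score 53≥28).
#7: dominated by #8 (risk 7≤7, cost 103≤182, benefit score 98≥81).
#8: not dominated (best benefit score).
Pareto-optimal: #1, #3, #4, #8 → 4.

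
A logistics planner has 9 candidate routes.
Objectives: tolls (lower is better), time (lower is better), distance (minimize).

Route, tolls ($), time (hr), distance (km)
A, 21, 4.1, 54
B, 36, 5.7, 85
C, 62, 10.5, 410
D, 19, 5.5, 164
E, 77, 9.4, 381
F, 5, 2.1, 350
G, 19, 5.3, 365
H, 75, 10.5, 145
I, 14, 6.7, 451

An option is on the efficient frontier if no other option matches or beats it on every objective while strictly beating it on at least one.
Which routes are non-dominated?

A: not dominated (best distance).
B: dominated by A (tolls 21≤36, time 4.1≤5.7, distance 54≤85).
C: dominated by A (tolls 21≤62, time 4.1≤10.5, distance 54≤410).
D: not dominated.
E: dominated by A (tolls 21≤77, time 4.1≤9.4, distance 54≤381).
F: not dominated (best tolls).
G: dominated by F (tolls 5≤19, time 2.1≤5.3, distance 350≤365).
H: dominated by A (tolls 21≤75, time 4.1≤10.5, distance 54≤145).
I: dominated by F (tolls 5≤14, time 2.1≤6.7, distance 350≤451).

A, D, F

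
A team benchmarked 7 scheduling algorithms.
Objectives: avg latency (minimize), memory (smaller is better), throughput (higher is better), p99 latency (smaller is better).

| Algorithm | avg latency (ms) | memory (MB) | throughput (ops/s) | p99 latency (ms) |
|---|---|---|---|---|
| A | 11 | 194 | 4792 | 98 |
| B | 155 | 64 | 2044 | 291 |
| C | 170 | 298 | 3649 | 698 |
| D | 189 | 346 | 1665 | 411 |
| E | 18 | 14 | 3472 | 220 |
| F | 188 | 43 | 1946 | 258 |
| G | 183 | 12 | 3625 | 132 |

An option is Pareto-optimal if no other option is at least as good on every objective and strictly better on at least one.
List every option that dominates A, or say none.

none

B: worse on avg latency (155 vs 11).
C: worse on avg latency (170 vs 11).
D: worse on avg latency (189 vs 11).
E: worse on avg latency (18 vs 11).
F: worse on avg latency (188 vs 11).
G: worse on avg latency (183 vs 11).
No option dominates A.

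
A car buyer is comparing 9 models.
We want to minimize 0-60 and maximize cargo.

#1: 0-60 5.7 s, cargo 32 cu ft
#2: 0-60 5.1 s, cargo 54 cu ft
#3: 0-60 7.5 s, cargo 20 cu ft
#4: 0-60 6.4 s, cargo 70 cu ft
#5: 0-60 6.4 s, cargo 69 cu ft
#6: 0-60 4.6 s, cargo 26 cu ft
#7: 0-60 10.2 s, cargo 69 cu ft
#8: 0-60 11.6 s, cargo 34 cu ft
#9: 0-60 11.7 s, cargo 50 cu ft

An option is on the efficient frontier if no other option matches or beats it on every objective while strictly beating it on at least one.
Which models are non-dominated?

#1: dominated by #2 (0-60 5.1≤5.7, cargo 54≥32).
#2: not dominated.
#3: dominated by #1 (0-60 5.7≤7.5, cargo 32≥20).
#4: not dominated (best cargo).
#5: dominated by #4 (0-60 6.4≤6.4, cargo 70≥69).
#6: not dominated (best 0-60).
#7: dominated by #4 (0-60 6.4≤10.2, cargo 70≥69).
#8: dominated by #2 (0-60 5.1≤11.6, cargo 54≥34).
#9: dominated by #2 (0-60 5.1≤11.7, cargo 54≥50).

#2, #4, #6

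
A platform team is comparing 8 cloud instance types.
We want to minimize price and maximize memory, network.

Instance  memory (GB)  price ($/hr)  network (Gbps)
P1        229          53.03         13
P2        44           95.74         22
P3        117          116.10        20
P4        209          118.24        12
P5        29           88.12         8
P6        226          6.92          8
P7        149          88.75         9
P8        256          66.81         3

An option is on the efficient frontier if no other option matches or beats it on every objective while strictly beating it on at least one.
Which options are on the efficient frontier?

P1: not dominated.
P2: not dominated (best network).
P3: not dominated.
P4: dominated by P1 (memory 229≥209, price 53.03≤118.24, network 13≥12).
P5: dominated by P1 (memory 229≥29, price 53.03≤88.12, network 13≥8).
P6: not dominated (best price).
P7: dominated by P1 (memory 229≥149, price 53.03≤88.75, network 13≥9).
P8: not dominated (best memory).

P1, P2, P3, P6, P8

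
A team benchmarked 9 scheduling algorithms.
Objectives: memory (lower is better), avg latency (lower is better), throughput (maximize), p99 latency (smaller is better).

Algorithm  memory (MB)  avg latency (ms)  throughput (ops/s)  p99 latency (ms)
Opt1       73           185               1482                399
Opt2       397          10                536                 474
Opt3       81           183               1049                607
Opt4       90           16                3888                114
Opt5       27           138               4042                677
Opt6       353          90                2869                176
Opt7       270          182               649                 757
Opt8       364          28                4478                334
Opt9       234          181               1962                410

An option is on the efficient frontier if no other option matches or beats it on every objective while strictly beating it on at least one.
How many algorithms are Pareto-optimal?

6

Opt1: not dominated.
Opt2: not dominated (best avg latency).
Opt3: not dominated.
Opt4: not dominated (best p99 latency).
Opt5: not dominated (best memory).
Opt6: dominated by Opt4 (memory 90≤353, avg latency 16≤90, throughput 3888≥2869, p99 latency 114≤176).
Opt7: dominated by Opt4 (memory 90≤270, avg latency 16≤182, throughput 3888≥649, p99 latency 114≤757).
Opt8: not dominated (best throughput).
Opt9: dominated by Opt4 (memory 90≤234, avg latency 16≤181, throughput 3888≥1962, p99 latency 114≤410).
Pareto-optimal: Opt1, Opt2, Opt3, Opt4, Opt5, Opt8 → 6.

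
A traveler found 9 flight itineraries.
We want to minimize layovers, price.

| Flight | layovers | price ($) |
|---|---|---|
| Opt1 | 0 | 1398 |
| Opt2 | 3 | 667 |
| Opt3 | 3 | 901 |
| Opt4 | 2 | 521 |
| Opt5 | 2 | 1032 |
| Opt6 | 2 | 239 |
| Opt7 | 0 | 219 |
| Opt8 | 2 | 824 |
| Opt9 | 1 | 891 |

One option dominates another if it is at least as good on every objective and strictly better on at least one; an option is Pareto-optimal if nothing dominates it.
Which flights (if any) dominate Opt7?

Opt1: worse on price (1398 vs 219).
Opt2: worse on layovers (3 vs 0).
Opt3: worse on layovers (3 vs 0).
Opt4: worse on layovers (2 vs 0).
Opt5: worse on layovers (2 vs 0).
Opt6: worse on layovers (2 vs 0).
Opt8: worse on layovers (2 vs 0).
Opt9: worse on layovers (1 vs 0).
No option dominates Opt7.

none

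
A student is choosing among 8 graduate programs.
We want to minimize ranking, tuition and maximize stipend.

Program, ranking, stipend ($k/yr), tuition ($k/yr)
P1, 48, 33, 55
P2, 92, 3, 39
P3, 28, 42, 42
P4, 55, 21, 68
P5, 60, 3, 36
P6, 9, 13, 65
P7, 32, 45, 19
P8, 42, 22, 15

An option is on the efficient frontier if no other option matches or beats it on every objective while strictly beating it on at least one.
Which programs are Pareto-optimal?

P1: dominated by P3 (ranking 28≤48, stipend 42≥33, tuition 42≤55).
P2: dominated by P5 (ranking 60≤92, stipend 3≥3, tuition 36≤39).
P3: not dominated.
P4: dominated by P1 (ranking 48≤55, stipend 33≥21, tuition 55≤68).
P5: dominated by P7 (ranking 32≤60, stipend 45≥3, tuition 19≤36).
P6: not dominated (best ranking).
P7: not dominated (best stipend).
P8: not dominated (best tuition).

P3, P6, P7, P8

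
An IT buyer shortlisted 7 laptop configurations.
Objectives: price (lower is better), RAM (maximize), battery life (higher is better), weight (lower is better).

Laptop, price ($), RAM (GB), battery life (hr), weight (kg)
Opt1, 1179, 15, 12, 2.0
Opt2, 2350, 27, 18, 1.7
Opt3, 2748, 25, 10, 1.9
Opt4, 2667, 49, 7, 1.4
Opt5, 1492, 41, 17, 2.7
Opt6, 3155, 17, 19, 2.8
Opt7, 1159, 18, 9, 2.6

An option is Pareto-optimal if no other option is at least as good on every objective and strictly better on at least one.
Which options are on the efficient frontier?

Opt1: not dominated.
Opt2: not dominated.
Opt3: dominated by Opt2 (price 2350≤2748, RAM 27≥25, battery life 18≥10, weight 1.7≤1.9).
Opt4: not dominated (best RAM).
Opt5: not dominated.
Opt6: not dominated (best battery life).
Opt7: not dominated (best price).

Opt1, Opt2, Opt4, Opt5, Opt6, Opt7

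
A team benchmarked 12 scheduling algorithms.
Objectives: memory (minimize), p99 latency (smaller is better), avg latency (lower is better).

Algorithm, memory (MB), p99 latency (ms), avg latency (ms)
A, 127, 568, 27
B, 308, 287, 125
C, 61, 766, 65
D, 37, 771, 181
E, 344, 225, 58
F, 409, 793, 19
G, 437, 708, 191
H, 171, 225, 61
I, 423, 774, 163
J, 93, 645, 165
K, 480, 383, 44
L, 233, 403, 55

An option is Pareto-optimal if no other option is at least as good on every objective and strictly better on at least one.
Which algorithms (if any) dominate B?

H: memory 171≤308, p99 latency 225≤287, avg latency 61≤125 — dominates B.
Others (A, C, D, E, F, G, I, J, K, L) are each worse than B on at least one objective.

H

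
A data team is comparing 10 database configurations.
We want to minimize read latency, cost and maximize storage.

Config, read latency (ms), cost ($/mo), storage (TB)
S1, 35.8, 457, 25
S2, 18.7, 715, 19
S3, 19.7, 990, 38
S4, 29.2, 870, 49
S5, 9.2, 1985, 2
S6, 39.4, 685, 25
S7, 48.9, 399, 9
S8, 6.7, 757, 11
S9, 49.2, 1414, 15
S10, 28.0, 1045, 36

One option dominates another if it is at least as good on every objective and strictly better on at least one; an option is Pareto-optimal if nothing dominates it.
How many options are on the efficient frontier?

6

S1: not dominated.
S2: not dominated.
S3: not dominated.
S4: not dominated (best storage).
S5: dominated by S8 (read latency 6.7≤9.2, cost 757≤1985, storage 11≥2).
S6: dominated by S1 (read latency 35.8≤39.4, cost 457≤685, storage 25≥25).
S7: not dominated (best cost).
S8: not dominated (best read latency).
S9: dominated by S1 (read latency 35.8≤49.2, cost 457≤1414, storage 25≥15).
S10: dominated by S3 (read latency 19.7≤28.0, cost 990≤1045, storage 38≥36).
Pareto-optimal: S1, S2, S3, S4, S7, S8 → 6.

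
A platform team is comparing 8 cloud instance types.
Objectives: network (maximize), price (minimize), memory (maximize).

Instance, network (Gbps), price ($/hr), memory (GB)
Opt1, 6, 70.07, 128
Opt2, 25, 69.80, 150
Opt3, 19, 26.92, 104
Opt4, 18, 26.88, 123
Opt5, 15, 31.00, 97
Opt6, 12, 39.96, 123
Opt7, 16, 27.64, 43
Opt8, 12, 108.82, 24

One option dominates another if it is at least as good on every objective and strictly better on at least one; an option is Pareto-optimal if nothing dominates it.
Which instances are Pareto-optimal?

Opt1: dominated by Opt2 (network 25≥6, price 69.80≤70.07, memory 150≥128).
Opt2: not dominated (best network).
Opt3: not dominated.
Opt4: not dominated (best price).
Opt5: dominated by Opt3 (network 19≥15, price 26.92≤31.00, memory 104≥97).
Opt6: dominated by Opt4 (network 18≥12, price 26.88≤39.96, memory 123≥123).
Opt7: dominated by Opt3 (network 19≥16, price 26.92≤27.64, memory 104≥43).
Opt8: dominated by Opt2 (network 25≥12, price 69.80≤108.82, memory 150≥24).

Opt2, Opt3, Opt4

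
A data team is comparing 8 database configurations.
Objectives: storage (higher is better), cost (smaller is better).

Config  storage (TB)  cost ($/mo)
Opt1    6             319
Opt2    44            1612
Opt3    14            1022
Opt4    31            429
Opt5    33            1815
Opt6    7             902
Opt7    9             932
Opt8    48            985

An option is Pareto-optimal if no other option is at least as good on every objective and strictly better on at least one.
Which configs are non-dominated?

Opt1: not dominated (best cost).
Opt2: dominated by Opt8 (storage 48≥44, cost 985≤1612).
Opt3: dominated by Opt4 (storage 31≥14, cost 429≤1022).
Opt4: not dominated.
Opt5: dominated by Opt2 (storage 44≥33, cost 1612≤1815).
Opt6: dominated by Opt4 (storage 31≥7, cost 429≤902).
Opt7: dominated by Opt4 (storage 31≥9, cost 429≤932).
Opt8: not dominated (best storage).

Opt1, Opt4, Opt8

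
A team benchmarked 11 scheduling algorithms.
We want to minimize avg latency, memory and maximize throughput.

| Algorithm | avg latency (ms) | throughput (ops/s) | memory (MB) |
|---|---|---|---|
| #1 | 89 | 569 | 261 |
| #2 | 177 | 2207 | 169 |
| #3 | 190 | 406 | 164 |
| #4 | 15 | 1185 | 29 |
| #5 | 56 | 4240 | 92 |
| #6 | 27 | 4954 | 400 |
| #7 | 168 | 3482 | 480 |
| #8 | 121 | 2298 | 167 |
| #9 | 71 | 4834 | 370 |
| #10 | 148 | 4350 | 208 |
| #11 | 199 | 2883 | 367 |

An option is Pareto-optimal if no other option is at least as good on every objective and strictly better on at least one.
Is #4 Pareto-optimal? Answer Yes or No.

Yes

#1: worse on avg latency (89 vs 15).
#2: worse on avg latency (177 vs 15).
#3: worse on avg latency (190 vs 15).
#5: worse on avg latency (56 vs 15).
#6: worse on avg latency (27 vs 15).
#7: worse on avg latency (168 vs 15).
#8: worse on avg latency (121 vs 15).
#9: worse on avg latency (71 vs 15).
#10: worse on avg latency (148 vs 15).
#11: worse on avg latency (199 vs 15).
No option is at least as good as #4 on every objective and strictly better on one.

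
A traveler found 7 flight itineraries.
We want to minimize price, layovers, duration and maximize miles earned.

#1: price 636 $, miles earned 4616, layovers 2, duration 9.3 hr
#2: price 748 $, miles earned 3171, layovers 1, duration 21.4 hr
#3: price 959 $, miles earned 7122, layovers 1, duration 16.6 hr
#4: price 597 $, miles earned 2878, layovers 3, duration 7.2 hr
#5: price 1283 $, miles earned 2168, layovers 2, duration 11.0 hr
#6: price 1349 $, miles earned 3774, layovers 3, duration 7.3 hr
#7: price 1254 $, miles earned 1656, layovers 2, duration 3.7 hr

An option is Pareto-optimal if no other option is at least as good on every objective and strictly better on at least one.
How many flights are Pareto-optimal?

#1: not dominated.
#2: not dominated.
#3: not dominated (best miles earned).
#4: not dominated (best price).
#5: dominated by #1 (price 636≤1283, miles earned 4616≥2168, layovers 2≤2, duration 9.3≤11.0).
#6: not dominated.
#7: not dominated (best duration).
Pareto-optimal: #1, #2, #3, #4, #6, #7 → 6.

6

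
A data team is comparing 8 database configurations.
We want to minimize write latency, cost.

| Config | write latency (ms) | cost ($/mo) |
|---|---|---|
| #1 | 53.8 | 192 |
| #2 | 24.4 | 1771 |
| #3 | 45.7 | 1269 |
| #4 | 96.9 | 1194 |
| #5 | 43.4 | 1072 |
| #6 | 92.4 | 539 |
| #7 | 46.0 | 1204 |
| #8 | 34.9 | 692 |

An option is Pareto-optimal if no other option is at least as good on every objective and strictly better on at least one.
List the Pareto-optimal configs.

#1: not dominated (best cost).
#2: not dominated (best write latency).
#3: dominated by #5 (write latency 43.4≤45.7, cost 1072≤1269).
#4: dominated by #1 (write latency 53.8≤96.9, cost 192≤1194).
#5: dominated by #8 (write latency 34.9≤43.4, cost 692≤1072).
#6: dominated by #1 (write latency 53.8≤92.4, cost 192≤539).
#7: dominated by #5 (write latency 43.4≤46.0, cost 1072≤1204).
#8: not dominated.

#1, #2, #8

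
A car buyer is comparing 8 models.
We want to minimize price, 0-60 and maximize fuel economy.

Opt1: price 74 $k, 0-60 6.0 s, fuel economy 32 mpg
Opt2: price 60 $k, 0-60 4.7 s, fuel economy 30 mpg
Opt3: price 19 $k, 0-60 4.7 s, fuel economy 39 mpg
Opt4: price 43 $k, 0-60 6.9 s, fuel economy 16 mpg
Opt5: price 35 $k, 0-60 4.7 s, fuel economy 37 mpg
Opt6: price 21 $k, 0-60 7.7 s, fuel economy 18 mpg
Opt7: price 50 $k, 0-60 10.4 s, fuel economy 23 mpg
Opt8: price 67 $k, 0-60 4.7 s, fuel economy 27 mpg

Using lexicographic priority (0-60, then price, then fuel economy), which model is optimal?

Opt3

First minimize 0-60: best is 4.7, kept {Opt2, Opt3, Opt5, Opt8}.
Then minimize price: best is 19, kept {Opt3}.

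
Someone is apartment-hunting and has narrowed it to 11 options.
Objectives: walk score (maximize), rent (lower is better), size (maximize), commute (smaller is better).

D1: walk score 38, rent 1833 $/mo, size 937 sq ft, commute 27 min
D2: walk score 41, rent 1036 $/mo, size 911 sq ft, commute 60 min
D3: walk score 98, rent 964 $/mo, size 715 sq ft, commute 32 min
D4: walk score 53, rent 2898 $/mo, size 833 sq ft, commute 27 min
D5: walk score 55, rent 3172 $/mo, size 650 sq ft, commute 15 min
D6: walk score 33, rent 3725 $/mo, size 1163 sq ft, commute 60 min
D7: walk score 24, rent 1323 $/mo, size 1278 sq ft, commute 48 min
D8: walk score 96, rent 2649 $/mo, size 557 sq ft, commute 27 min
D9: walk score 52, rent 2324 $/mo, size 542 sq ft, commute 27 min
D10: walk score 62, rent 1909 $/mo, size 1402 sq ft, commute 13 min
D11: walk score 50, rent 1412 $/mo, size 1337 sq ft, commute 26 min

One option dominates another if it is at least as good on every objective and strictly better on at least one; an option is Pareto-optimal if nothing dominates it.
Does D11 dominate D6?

D11 vs D6: walk score 50≥33, rent 1412≤3725, size 1337≥1163, commute 26≤60 — D11 is at least as good on every objective with at least one strict improvement.

Yes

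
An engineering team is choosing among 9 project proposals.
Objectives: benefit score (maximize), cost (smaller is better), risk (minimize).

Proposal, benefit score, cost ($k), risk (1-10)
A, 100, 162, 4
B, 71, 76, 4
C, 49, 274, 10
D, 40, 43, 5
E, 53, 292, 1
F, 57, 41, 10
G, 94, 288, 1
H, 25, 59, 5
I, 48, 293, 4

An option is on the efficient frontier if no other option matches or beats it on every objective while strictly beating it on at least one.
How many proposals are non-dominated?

A: not dominated (best benefit score).
B: not dominated.
C: dominated by A (benefit score 100≥49, cost 162≤274, risk 4≤10).
D: not dominated.
E: dominated by G (benefit score 94≥53, cost 288≤292, risk 1≤1).
F: not dominated (best cost).
G: not dominated.
H: dominated by D (benefit score 40≥25, cost 43≤59, risk 5≤5).
I: dominated by A (benefit score 100≥48, cost 162≤293, risk 4≤4).
Pareto-optimal: A, B, D, F, G → 5.

5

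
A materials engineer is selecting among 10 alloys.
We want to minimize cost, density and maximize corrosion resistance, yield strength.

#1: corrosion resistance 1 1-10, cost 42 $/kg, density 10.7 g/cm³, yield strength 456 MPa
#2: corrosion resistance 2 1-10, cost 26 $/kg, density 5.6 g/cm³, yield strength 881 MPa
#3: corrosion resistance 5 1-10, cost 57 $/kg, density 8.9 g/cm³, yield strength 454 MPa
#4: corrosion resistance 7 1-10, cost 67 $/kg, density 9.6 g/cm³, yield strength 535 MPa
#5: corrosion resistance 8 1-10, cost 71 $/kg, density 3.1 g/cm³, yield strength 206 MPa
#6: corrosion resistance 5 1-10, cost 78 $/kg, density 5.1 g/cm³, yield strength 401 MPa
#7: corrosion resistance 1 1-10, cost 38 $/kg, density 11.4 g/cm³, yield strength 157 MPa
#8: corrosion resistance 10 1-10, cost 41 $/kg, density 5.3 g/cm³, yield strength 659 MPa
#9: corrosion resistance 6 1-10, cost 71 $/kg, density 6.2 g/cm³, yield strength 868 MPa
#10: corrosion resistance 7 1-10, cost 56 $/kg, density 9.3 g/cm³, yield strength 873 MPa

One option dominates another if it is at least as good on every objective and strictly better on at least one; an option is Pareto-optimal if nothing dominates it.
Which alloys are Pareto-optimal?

#2, #5, #6, #8, #9, #10

#1: dominated by #2 (corrosion resistance 2≥1, cost 26≤42, density 5.6≤10.7, yield strength 881≥456).
#2: not dominated (best cost).
#3: dominated by #8 (corrosion resistance 10≥5, cost 41≤57, density 5.3≤8.9, yield strength 659≥454).
#4: dominated by #8 (corrosion resistance 10≥7, cost 41≤67, density 5.3≤9.6, yield strength 659≥535).
#5: not dominated (best density).
#6: not dominated.
#7: dominated by #2 (corrosion resistance 2≥1, cost 26≤38, density 5.6≤11.4, yield strength 881≥157).
#8: not dominated (best corrosion resistance).
#9: not dominated.
#10: not dominated.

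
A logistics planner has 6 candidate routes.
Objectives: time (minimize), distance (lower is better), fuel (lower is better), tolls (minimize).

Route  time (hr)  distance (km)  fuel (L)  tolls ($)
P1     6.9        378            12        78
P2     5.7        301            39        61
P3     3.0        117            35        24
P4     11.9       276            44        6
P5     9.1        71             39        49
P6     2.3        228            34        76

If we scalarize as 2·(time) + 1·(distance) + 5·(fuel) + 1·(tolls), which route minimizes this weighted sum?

P3

P1: 2·6.9 + 1·378 + 5·12 + 1·78 = 529.8
P2: 2·5.7 + 1·301 + 5·39 + 1·61 = 568.4
P3: 2·3.0 + 1·117 + 5·35 + 1·24 = 322.0
P4: 2·11.9 + 1·276 + 5·44 + 1·6 = 525.8
P5: 2·9.1 + 1·71 + 5·39 + 1·49 = 333.2
P6: 2·2.3 + 1·228 + 5·34 + 1·76 = 478.6
Lowest: P3 at 322.0.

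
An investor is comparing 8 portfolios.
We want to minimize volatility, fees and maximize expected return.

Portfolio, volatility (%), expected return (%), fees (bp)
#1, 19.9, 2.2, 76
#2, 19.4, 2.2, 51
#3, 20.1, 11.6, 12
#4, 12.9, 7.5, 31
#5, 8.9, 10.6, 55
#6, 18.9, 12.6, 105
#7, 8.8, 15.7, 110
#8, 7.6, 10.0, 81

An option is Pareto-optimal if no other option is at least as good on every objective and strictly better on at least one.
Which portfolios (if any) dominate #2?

#4

#4: volatility 12.9≤19.4, expected return 7.5≥2.2, fees 31≤51 — dominates #2.
Others (#1, #3, #5, #6, #7, #8) are each worse than #2 on at least one objective.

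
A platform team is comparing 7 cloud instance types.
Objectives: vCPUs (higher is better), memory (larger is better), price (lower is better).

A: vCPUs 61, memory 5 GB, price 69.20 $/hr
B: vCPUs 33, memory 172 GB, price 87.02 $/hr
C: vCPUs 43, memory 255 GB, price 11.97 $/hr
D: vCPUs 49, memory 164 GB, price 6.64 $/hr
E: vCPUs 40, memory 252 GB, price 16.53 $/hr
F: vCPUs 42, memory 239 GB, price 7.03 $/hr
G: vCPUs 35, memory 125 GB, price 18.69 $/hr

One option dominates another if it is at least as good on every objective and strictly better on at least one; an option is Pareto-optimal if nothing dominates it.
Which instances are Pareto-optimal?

A, C, D, F

A: not dominated (best vCPUs).
B: dominated by C (vCPUs 43≥33, memory 255≥172, price 11.97≤87.02).
C: not dominated (best memory).
D: not dominated (best price).
E: dominated by C (vCPUs 43≥40, memory 255≥252, price 11.97≤16.53).
F: not dominated.
G: dominated by C (vCPUs 43≥35, memory 255≥125, price 11.97≤18.69).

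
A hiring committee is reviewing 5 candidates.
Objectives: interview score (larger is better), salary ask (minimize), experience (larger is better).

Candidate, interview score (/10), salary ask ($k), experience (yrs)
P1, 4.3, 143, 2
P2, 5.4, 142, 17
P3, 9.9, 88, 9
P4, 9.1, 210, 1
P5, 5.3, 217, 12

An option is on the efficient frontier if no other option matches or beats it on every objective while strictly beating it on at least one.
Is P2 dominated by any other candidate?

No

P1: worse on interview score (4.3 vs 5.4).
P3: worse on experience (9 vs 17).
P4: worse on salary ask (210 vs 142).
P5: worse on interview score (5.3 vs 5.4).
No option is at least as good as P2 on every objective and strictly better on one.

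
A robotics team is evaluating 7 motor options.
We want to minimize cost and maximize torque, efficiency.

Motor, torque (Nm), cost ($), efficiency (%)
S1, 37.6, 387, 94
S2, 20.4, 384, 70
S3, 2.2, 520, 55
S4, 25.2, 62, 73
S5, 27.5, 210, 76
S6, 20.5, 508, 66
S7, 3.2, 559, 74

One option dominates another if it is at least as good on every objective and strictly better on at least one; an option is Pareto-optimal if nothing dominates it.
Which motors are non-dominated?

S1: not dominated (best torque).
S2: dominated by S4 (torque 25.2≥20.4, cost 62≤384, efficiency 73≥70).
S3: dominated by S1 (torque 37.6≥2.2, cost 387≤520, efficiency 94≥55).
S4: not dominated (best cost).
S5: not dominated.
S6: dominated by S1 (torque 37.6≥20.5, cost 387≤508, efficiency 94≥66).
S7: dominated by S1 (torque 37.6≥3.2, cost 387≤559, efficiency 94≥74).

S1, S4, S5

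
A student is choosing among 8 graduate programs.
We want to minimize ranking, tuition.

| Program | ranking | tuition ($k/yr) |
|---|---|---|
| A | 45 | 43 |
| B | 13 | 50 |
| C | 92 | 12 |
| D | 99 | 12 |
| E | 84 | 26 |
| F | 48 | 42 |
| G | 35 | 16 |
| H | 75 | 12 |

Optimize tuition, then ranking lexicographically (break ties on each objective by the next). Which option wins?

H

First minimize tuition: best is 12, kept {C, D, H}.
Then minimize ranking: best is 75, kept {H}.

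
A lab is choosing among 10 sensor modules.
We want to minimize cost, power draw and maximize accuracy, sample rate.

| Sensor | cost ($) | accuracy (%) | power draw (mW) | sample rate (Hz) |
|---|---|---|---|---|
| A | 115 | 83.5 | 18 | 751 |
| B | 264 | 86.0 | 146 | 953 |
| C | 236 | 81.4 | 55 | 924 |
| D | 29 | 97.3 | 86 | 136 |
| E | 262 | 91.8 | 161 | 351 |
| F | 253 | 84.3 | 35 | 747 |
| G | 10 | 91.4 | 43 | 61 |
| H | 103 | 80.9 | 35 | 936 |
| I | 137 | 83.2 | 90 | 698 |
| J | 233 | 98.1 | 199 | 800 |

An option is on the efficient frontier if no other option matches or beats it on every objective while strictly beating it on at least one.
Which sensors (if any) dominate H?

A: worse on cost (115 vs 103).
B: worse on cost (264 vs 103).
C: worse on cost (236 vs 103).
D: worse on power draw (86 vs 35).
E: worse on cost (262 vs 103).
F: worse on cost (253 vs 103).
G: worse on power draw (43 vs 35).
I: worse on cost (137 vs 103).
J: worse on cost (233 vs 103).
No option dominates H.

none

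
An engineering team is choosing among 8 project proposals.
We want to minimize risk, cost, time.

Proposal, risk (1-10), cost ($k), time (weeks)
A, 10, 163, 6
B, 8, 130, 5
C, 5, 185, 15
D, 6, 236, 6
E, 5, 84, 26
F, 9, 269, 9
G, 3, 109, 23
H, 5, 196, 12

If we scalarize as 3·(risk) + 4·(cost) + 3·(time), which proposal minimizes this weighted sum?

A: 3·10 + 4·163 + 3·6 = 700
B: 3·8 + 4·130 + 3·5 = 559
C: 3·5 + 4·185 + 3·15 = 800
D: 3·6 + 4·236 + 3·6 = 980
E: 3·5 + 4·84 + 3·26 = 429
F: 3·9 + 4·269 + 3·9 = 1130
G: 3·3 + 4·109 + 3·23 = 514
H: 3·5 + 4·196 + 3·12 = 835
Lowest: E at 429.

E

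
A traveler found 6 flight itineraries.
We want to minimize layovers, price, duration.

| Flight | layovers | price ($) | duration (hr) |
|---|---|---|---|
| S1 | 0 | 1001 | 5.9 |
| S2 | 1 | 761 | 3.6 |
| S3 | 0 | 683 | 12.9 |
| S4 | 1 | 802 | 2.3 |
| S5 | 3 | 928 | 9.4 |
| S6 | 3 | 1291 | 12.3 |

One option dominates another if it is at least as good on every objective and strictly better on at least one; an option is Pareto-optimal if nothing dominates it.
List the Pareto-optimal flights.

S1, S2, S3, S4

S1: not dominated.
S2: not dominated.
S3: not dominated (best price).
S4: not dominated (best duration).
S5: dominated by S2 (layovers 1≤3, price 761≤928, duration 3.6≤9.4).
S6: dominated by S1 (layovers 0≤3, price 1001≤1291, duration 5.9≤12.3).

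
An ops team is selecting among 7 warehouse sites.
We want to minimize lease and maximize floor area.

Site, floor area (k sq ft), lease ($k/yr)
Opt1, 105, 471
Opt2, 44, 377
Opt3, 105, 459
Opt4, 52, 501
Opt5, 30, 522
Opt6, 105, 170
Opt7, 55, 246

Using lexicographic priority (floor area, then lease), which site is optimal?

First maximize floor area: best is 105, kept {Opt1, Opt3, Opt6}.
Then minimize lease: best is 170, kept {Opt6}.

Opt6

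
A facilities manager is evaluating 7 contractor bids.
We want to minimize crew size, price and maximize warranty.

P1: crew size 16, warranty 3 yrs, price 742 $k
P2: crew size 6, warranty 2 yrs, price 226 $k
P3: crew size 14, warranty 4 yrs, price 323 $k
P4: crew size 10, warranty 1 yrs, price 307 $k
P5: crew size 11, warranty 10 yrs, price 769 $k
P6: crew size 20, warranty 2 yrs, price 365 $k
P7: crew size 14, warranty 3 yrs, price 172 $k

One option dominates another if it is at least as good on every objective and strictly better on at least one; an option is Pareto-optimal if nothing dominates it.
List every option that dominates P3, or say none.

none

P1: worse on crew size (16 vs 14).
P2: worse on warranty (2 vs 4).
P4: worse on warranty (1 vs 4).
P5: worse on price (769 vs 323).
P6: worse on crew size (20 vs 14).
P7: worse on warranty (3 vs 4).
No option dominates P3.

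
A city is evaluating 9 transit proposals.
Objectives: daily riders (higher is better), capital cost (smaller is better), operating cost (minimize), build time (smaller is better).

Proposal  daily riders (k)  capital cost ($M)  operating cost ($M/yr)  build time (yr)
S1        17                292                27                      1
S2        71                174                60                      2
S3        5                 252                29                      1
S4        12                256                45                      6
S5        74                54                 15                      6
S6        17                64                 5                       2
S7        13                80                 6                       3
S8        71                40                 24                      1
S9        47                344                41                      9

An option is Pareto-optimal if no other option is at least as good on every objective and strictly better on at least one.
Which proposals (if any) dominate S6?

none

S1: worse on capital cost (292 vs 64).
S2: worse on capital cost (174 vs 64).
S3: worse on daily riders (5 vs 17).
S4: worse on daily riders (12 vs 17).
S5: worse on operating cost (15 vs 5).
S7: worse on daily riders (13 vs 17).
S8: worse on operating cost (24 vs 5).
S9: worse on capital cost (344 vs 64).
No option dominates S6.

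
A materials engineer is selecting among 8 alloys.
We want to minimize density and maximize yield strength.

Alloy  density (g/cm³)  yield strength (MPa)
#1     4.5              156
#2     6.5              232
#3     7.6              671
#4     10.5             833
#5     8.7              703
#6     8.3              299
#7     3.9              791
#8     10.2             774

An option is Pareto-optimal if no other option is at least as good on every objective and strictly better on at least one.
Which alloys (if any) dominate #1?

#7

#7: density 3.9≤4.5, yield strength 791≥156 — dominates #1.
Others (#2, #3, #4, #5, #6, #8) are each worse than #1 on at least one objective.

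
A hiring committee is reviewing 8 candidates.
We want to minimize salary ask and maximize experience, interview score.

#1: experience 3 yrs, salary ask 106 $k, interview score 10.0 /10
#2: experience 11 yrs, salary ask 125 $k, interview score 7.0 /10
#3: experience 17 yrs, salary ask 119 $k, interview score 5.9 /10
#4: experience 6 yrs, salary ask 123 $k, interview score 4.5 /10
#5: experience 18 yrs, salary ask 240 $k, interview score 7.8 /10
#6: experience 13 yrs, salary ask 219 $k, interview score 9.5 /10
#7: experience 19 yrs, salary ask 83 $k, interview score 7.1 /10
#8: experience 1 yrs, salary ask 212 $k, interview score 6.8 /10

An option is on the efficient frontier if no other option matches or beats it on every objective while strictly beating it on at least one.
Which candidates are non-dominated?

#1: not dominated (best interview score).
#2: dominated by #7 (experience 19≥11, salary ask 83≤125, interview score 7.1≥7.0).
#3: dominated by #7 (experience 19≥17, salary ask 83≤119, interview score 7.1≥5.9).
#4: dominated by #3 (experience 17≥6, salary ask 119≤123, interview score 5.9≥4.5).
#5: not dominated.
#6: not dominated.
#7: not dominated (best experience).
#8: dominated by #1 (experience 3≥1, salary ask 106≤212, interview score 10.0≥6.8).

#1, #5, #6, #7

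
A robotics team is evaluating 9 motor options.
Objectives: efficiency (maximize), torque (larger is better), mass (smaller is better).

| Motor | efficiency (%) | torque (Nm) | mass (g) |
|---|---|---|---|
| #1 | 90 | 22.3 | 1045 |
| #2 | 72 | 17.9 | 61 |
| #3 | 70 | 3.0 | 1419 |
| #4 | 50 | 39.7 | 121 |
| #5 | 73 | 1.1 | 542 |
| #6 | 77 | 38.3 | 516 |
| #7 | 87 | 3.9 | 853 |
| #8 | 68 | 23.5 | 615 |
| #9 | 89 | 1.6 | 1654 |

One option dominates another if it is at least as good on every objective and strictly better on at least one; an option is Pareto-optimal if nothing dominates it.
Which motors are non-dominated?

#1, #2, #4, #6, #7

#1: not dominated (best efficiency).
#2: not dominated (best mass).
#3: dominated by #1 (efficiency 90≥70, torque 22.3≥3.0, mass 1045≤1419).
#4: not dominated (best torque).
#5: dominated by #6 (efficiency 77≥73, torque 38.3≥1.1, mass 516≤542).
#6: not dominated.
#7: not dominated.
#8: dominated by #6 (efficiency 77≥68, torque 38.3≥23.5, mass 516≤615).
#9: dominated by #1 (efficiency 90≥89, torque 22.3≥1.6, mass 1045≤1654).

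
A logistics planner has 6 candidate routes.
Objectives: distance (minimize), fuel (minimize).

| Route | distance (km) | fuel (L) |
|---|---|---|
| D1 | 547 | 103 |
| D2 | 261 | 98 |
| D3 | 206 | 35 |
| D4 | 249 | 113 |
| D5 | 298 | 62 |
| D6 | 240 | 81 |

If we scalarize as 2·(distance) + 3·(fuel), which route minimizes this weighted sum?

D3

D1: 2·547 + 3·103 = 1403
D2: 2·261 + 3·98 = 816
D3: 2·206 + 3·35 = 517
D4: 2·249 + 3·113 = 837
D5: 2·298 + 3·62 = 782
D6: 2·240 + 3·81 = 723
Lowest: D3 at 517.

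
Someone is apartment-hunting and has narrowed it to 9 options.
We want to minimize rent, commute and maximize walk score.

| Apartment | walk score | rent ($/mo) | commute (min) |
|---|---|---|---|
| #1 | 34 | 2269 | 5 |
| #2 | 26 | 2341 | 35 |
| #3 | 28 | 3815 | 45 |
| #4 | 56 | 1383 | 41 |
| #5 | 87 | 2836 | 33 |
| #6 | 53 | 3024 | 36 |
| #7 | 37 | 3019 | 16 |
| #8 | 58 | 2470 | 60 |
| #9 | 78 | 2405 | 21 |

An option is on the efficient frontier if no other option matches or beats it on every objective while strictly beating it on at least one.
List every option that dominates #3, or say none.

#1, #4, #5, #6, #7, #9

#1: walk score 34≥28, rent 2269≤3815, commute 5≤45 — dominates #3.
#4: walk score 56≥28, rent 1383≤3815, commute 41≤45 — dominates #3.
#5: walk score 87≥28, rent 2836≤3815, commute 33≤45 — dominates #3.
#6: walk score 53≥28, rent 3024≤3815, commute 36≤45 — dominates #3.
#7: walk score 37≥28, rent 3019≤3815, commute 16≤45 — dominates #3.
#9: walk score 78≥28, rent 2405≤3815, commute 21≤45 — dominates #3.
Others (#2, #8) are each worse than #3 on at least one objective.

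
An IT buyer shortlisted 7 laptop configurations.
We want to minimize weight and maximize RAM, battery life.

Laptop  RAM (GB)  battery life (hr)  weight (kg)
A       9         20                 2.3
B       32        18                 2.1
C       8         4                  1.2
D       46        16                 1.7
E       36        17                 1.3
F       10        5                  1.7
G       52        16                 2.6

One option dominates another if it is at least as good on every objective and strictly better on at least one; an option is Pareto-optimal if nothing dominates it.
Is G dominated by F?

F vs G: F is worse on RAM (10 vs 52), so it does not dominate G.

No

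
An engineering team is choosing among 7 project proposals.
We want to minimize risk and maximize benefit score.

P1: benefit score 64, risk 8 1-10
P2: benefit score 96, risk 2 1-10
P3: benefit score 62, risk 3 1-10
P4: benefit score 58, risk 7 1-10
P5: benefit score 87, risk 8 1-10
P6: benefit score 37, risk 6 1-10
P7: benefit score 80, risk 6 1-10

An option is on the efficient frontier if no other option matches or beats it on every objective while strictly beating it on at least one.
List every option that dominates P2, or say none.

P1: worse on benefit score (64 vs 96).
P3: worse on benefit score (62 vs 96).
P4: worse on benefit score (58 vs 96).
P5: worse on benefit score (87 vs 96).
P6: worse on benefit score (37 vs 96).
P7: worse on benefit score (80 vs 96).
No option dominates P2.

none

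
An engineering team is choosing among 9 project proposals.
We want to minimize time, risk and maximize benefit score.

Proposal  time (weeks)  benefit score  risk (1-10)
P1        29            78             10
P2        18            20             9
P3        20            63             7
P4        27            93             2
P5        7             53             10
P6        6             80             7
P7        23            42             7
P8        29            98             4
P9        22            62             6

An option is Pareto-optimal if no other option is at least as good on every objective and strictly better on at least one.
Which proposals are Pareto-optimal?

P1: dominated by P4 (time 27≤29, benefit score 93≥78, risk 2≤10).
P2: dominated by P6 (time 6≤18, benefit score 80≥20, risk 7≤9).
P3: dominated by P6 (time 6≤20, benefit score 80≥63, risk 7≤7).
P4: not dominated (best risk).
P5: dominated by P6 (time 6≤7, benefit score 80≥53, risk 7≤10).
P6: not dominated (best time).
P7: dominated by P3 (time 20≤23, benefit score 63≥42, risk 7≤7).
P8: not dominated (best benefit score).
P9: not dominated.

P4, P6, P8, P9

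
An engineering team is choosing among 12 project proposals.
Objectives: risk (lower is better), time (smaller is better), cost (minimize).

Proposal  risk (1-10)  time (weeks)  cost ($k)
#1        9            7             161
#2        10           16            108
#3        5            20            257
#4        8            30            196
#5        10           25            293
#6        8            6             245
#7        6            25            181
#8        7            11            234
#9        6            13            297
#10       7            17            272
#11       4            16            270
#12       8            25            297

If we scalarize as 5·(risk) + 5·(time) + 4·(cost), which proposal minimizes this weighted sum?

#1: 5·9 + 5·7 + 4·161 = 724
#2: 5·10 + 5·16 + 4·108 = 562
#3: 5·5 + 5·20 + 4·257 = 1153
#4: 5·8 + 5·30 + 4·196 = 974
#5: 5·10 + 5·25 + 4·293 = 1347
#6: 5·8 + 5·6 + 4·245 = 1050
#7: 5·6 + 5·25 + 4·181 = 879
#8: 5·7 + 5·11 + 4·234 = 1026
#9: 5·6 + 5·13 + 4·297 = 1283
#10: 5·7 + 5·17 + 4·272 = 1208
#11: 5·4 + 5·16 + 4·270 = 1180
#12: 5·8 + 5·25 + 4·297 = 1353
Lowest: #2 at 562.

#2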